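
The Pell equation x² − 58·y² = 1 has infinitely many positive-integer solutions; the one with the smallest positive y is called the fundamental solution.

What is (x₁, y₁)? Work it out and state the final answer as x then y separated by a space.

19603 2574

[7; 1,1,1,1,1,1,14] for √58; ℓ=7 ⇒ convergent index 13
a_0=7:  p_0=7·1+0=7,  q_0=7·0+1=1
…
a_2=1:  p_2=1·8+7=15,  q_2=1·1+1=2
…
a_5=1:  p_5=1·38+23=61,  q_5=1·5+3=8
a_6=1:  p_6=1·61+38=99,  q_6=1·8+5=13
a_7=14:  p_7=14·99+61=1447,  q_7=14·13+8=190
…
a_9=1:  p_9=1·1546+1447=2993,  q_9=1·203+190=393
a_10=1:  p_10=1·2993+1546=4539,  q_10=1·393+203=596
…
a_12=1:  p_12=1·7532+4539=12071,  q_12=1·989+596=1585
a_13=1:  p_13=1·12071+7532=19603,  q_13=1·1585+989=2574
→ (19603, 2574).  Check: 19603²=384277609, 58·2574²=384277608, difference 1.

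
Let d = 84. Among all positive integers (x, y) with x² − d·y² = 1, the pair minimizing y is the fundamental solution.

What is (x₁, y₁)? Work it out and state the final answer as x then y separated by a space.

[9; 6,18] for √84; ℓ=2 ⇒ convergent index 1
a_0=9:  p_0=9·1+0=9,  q_0=9·0+1=1
a_1=6:  p_1=6·9+1=55,  q_1=6·1+0=6
fundamental: x₁=55, y₁=6  (since 3025 − 84·36 = 1)

55 6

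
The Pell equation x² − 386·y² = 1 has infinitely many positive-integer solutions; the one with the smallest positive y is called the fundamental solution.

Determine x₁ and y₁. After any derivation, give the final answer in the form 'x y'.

d=386: √d = [19; 1,1,1,4,1,18,1,4,1,1,1,38] (ℓ=12, even), read p_11/q_11
step 0: (19, 1)  from 19·(1,0) + (0,1)
step 1: (20, 1)  from 1·(19,1) + (1,0)
step 2: (39, 2)  from 1·(20,1) + (19,1)
step 3: (59, 3)  from 1·(39,2) + (20,1)
step 4: (275, 14)  from 4·(59,3) + (39,2)
step 5: (334, 17)  from 1·(275,14) + (59,3)
step 6: (6287, 320)  from 18·(334,17) + (275,14)
…
step 10: (72163, 3673)  from 1·(39392,2005) + (32771,1668)
step 11: (111555, 5678)  from 1·(72163,3673) + (39392,2005)
→ (111555, 5678).  Check: 111555²=12444518025, 386·5678²=12444518024, difference 1.

111555 5678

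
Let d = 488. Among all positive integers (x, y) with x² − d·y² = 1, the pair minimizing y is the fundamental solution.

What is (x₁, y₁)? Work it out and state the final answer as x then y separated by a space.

243 11

d=488: √d = [22; 11,44] (ℓ=2, even), read p_1/q_1
k=0  a_k=22  p_k/q_k = 22/1
k=1  a_k=11  p_k/q_k = 243/11
→ (243, 11).  Check: 243²=59049, 488·11²=59048, difference 1.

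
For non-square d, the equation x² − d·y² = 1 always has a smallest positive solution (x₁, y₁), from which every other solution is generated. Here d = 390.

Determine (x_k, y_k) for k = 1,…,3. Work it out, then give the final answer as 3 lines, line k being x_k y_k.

d=390: √d = [19; 1,2,1,38] (ℓ=4, even), read p_3/q_3
step 0: (19, 1)  from 19·(1,0) + (0,1)
step 1: (20, 1)  from 1·(19,1) + (1,0)
step 2: (59, 3)  from 2·(20,1) + (19,1)
step 3: (79, 4)  from 1·(59,3) + (20,1)
(x₁, y₁) = (79, 4);  79² − 390·4² = 1 ✓
n=2: (79,4)∘(79,4) = (79·79+390·4·4, 79·4+4·79) = (12481,632)
n=3: (12481,632)∘(79,4) = (79·12481+390·4·632, 79·632+4·12481) = (1971919,99852)

79 4
12481 632
1971919 99852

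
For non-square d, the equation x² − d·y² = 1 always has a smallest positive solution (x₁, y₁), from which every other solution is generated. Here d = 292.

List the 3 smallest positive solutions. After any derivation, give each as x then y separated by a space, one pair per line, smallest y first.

2281249 133500
10408194000001 609093483000
47487364308614281249 2778987798000400500

d=292: √d = [17; 11,2,1,3,8,3,1,2,11,34] (ℓ=10, even), read p_9/q_9
i=0: a=17 ⇒ p=17, q=1
…
i=2: a=2 ⇒ p=393, q=23
i=3: a=1 ⇒ p=581, q=34
i=4: a=3 ⇒ p=2136, q=125
i=5: a=8 ⇒ p=17669, q=1034
…
i=7: a=1 ⇒ p=72812, q=4261
i=8: a=2 ⇒ p=200767, q=11749
i=9: a=11 ⇒ p=2281249, q=133500
fundamental: x₁=2281249, y₁=133500  (since 5204097000001 − 292·17822250000 = 1)
(x_2, y_2) = (2281249·2281249 + 292·133500·133500, 2281249·133500 + 133500·2281249) = (10408194000001, 609093483000)
(x_3, y_3) = (2281249·10408194000001 + 292·133500·609093483000, 2281249·609093483000 + 133500·10408194000001) = (47487364308614281249, 2778987798000400500)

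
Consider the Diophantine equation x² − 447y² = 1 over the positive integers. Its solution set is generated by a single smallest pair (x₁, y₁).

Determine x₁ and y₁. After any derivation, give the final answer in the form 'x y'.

d=447: √d = [21; 7,42] (ℓ=2, even), read p_1/q_1
i=0: a=21 ⇒ p=21, q=1
i=1: a=7 ⇒ p=148, q=7
fundamental: x₁=148, y₁=7  (since 21904 − 447·49 = 1)

148 7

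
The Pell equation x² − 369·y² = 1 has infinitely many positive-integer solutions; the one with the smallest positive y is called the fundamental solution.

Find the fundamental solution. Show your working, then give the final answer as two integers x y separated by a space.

8396801 437120

√369 → a₀=19, period (4,1,3,2,7,4,7,2,3,1,4,38); ℓ=12 even so k=11
a_0=19:  p_0=19·1+0=19,  q_0=19·0+1=1
…
a_4=2:  p_4=2·365+96=826,  q_4=2·19+5=43
…
a_9=3:  p_9=3·393504+184045=1364557,  q_9=3·20485+9581=71036
a_10=1:  p_10=1·1364557+393504=1758061,  q_10=1·71036+20485=91521
a_11=4:  p_11=4·1758061+1364557=8396801,  q_11=4·91521+71036=437120
fundamental: x₁=8396801, y₁=437120  (since 70506267033601 − 369·191073894400 = 1)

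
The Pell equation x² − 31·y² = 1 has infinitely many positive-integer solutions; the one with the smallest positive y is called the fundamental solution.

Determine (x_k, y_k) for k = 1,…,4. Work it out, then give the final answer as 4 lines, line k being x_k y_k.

√31 = [5; 1,1,3,5,3,1,1,10, …], period ℓ=8 (even) → k=7
k=0  a_k=5  p_k/q_k = 5/1
k=1  a_k=1  p_k/q_k = 6/1
k=2  a_k=1  p_k/q_k = 11/2
k=3  a_k=3  p_k/q_k = 39/7
k=4  a_k=5  p_k/q_k = 206/37
…
k=6  a_k=1  p_k/q_k = 863/155
k=7  a_k=1  p_k/q_k = 1520/273
→ (1520, 273).  Check: 1520²=2310400, 31·273²=2310399, difference 1.
(x_2, y_2) = (1520·1520 + 31·273·273, 1520·273 + 273·1520) = (4620799, 829920)
(x_3, y_3) = (1520·4620799 + 31·273·829920, 1520·829920 + 273·4620799) = (14047227440, 2522956527)
(x_4, y_4) = (1520·14047227440 + 31·273·2522956527, 1520·2522956527 + 273·14047227440) = (42703566796801, 7669787012160)

1520 273
4620799 829920
14047227440 2522956527
42703566796801 7669787012160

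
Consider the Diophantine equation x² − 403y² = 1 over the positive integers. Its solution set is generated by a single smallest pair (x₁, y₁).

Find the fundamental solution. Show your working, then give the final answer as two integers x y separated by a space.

√403 = [20; 13,2,1,3,1,3,1,2,13,40, …], period ℓ=10 (even) → k=9
step 0: (20, 1)  from 20·(1,0) + (0,1)
…
step 2: (542, 27)  from 2·(261,13) + (20,1)
step 3: (803, 40)  from 1·(542,27) + (261,13)
step 4: (2951, 147)  from 3·(803,40) + (542,27)
step 5: (3754, 187)  from 1·(2951,147) + (803,40)
…
step 7: (17967, 895)  from 1·(14213,708) + (3754,187)
step 8: (50147, 2498)  from 2·(17967,895) + (14213,708)
step 9: (669878, 33369)  from 13·(50147,2498) + (17967,895)
→ (669878, 33369).  Check: 669878²=448736534884, 403·33369²=448736534883, difference 1.

669878 33369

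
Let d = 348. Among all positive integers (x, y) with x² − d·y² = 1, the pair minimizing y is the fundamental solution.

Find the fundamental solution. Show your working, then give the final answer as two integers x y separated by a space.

[18; 1,1,1,8,1,1,1,36] for √348; ℓ=8 ⇒ convergent index 7
k=0  a_k=18  p_k/q_k = 18/1
k=1  a_k=1  p_k/q_k = 19/1
k=2  a_k=1  p_k/q_k = 37/2
k=3  a_k=1  p_k/q_k = 56/3
k=4  a_k=8  p_k/q_k = 485/26
k=5  a_k=1  p_k/q_k = 541/29
k=6  a_k=1  p_k/q_k = 1026/55
k=7  a_k=1  p_k/q_k = 1567/84
(x₁, y₁) = (1567, 84);  1567² − 348·84² = 1 ✓

1567 84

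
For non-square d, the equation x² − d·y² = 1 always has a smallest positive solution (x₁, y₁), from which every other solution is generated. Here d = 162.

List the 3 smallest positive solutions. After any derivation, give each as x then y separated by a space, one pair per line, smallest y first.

19601 1540
768398401 60371080
30122754096401 2366667076620

d=162: √d = [12; 1,2,1,2,12,2,1,2,1,24] (ℓ=10, even), read p_9/q_9
i=0: a=12 ⇒ p=12, q=1
…
i=2: a=2 ⇒ p=38, q=3
…
i=4: a=2 ⇒ p=140, q=11
…
i=8: a=2 ⇒ p=14268, q=1121
i=9: a=1 ⇒ p=19601, q=1540
fundamental: x₁=19601, y₁=1540  (since 384199201 − 162·2371600 = 1)
k=2:  x_2 = 19601·19601+162·1540·1540 = 768398401,  y_2 = 19601·1540+1540·19601 = 60371080
k=3:  x_3 = 19601·768398401+162·1540·60371080 = 30122754096401,  y_3 = 19601·60371080+1540·768398401 = 2366667076620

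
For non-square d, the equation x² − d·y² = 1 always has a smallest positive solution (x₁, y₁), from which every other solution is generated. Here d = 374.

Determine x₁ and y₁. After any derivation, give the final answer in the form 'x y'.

3365 174

√374 = [19; 2,1,18,1,2,38, …], period ℓ=6 (even) → k=5
i=0: a=19 ⇒ p=19, q=1
…
i=4: a=1 ⇒ p=1141, q=59
i=5: a=2 ⇒ p=3365, q=174
(x₁, y₁) = (3365, 174);  3365² − 374·174² = 1 ✓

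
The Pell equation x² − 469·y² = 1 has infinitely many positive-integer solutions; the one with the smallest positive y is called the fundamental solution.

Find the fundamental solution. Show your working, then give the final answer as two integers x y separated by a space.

137215 6336

d=469: √d = [21; 1,1,1,10,6,10,1,1,1,42] (ℓ=10, even), read p_9/q_9
a_0=21:  p_0=21·1+0=21,  q_0=21·0+1=1
a_1=1:  p_1=1·21+1=22,  q_1=1·1+0=1
a_2=1:  p_2=1·22+21=43,  q_2=1·1+1=2
a_3=1:  p_3=1·43+22=65,  q_3=1·2+1=3
…
a_5=6:  p_5=6·693+65=4223,  q_5=6·32+3=195
a_6=10:  p_6=10·4223+693=42923,  q_6=10·195+32=1982
a_7=1:  p_7=1·42923+4223=47146,  q_7=1·1982+195=2177
a_8=1:  p_8=1·47146+42923=90069,  q_8=1·2177+1982=4159
a_9=1:  p_9=1·90069+47146=137215,  q_9=1·4159+2177=6336
fundamental: x₁=137215, y₁=6336  (since 18827956225 − 469·40144896 = 1)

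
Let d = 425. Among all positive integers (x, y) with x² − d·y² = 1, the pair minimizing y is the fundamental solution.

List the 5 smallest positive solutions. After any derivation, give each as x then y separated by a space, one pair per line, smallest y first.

143649 6968
41270070401 2001892464
11856808685922849 575139701115304
3406437421806992601601 165236485849022716128
978662658398448551768841249 47472111910877388597026840

d=425: √d = [20; 1,1,1,1,1,1,40] (ℓ=7, odd), read p_13/q_13
a_0=20:  p_0=20·1+0=20,  q_0=20·0+1=1
a_1=1:  p_1=1·20+1=21,  q_1=1·1+0=1
…
a_4=1:  p_4=1·62+41=103,  q_4=1·3+2=5
…
a_7=40:  p_7=40·268+165=10885,  q_7=40·13+8=528
…
a_9=1:  p_9=1·11153+10885=22038,  q_9=1·541+528=1069
…
a_12=1:  p_12=1·55229+33191=88420,  q_12=1·2679+1610=4289
a_13=1:  p_13=1·88420+55229=143649,  q_13=1·4289+2679=6968
→ (143649, 6968).  Check: 143649²=20635035201, 425·6968²=20635035200, difference 1.
n=2: (143649,6968)∘(143649,6968) = (143649·143649+425·6968·6968, 143649·6968+6968·143649) = (41270070401,2001892464)
n=3: (41270070401,2001892464)∘(143649,6968) = (143649·41270070401+425·6968·2001892464, 143649·2001892464+6968·41270070401) = (11856808685922849,575139701115304)
n=4: (11856808685922849,575139701115304)∘(143649,6968) = (143649·11856808685922849+425·6968·575139701115304, 143649·575139701115304+6968·11856808685922849) = (3406437421806992601601,165236485849022716128)
n=5: (3406437421806992601601,165236485849022716128)∘(143649,6968) = (143649·3406437421806992601601+425·6968·165236485849022716128, 143649·165236485849022716128+6968·3406437421806992601601) = (978662658398448551768841249,47472111910877388597026840)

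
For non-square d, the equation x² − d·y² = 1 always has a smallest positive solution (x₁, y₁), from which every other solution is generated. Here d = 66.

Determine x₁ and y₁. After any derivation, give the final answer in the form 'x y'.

√66 → a₀=8, period (8,16); ℓ=2 even so k=1
i=0: a=8 ⇒ p=8, q=1
i=1: a=8 ⇒ p=65, q=8
fundamental: x₁=65, y₁=8  (since 4225 − 66·64 = 1)

65 8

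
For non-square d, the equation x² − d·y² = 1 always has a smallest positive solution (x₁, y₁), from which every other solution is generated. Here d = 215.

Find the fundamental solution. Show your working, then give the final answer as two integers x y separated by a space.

44 3

√215 = [14; 1,1,1,28, …], period ℓ=4 (even) → k=3
step 0: (14, 1)  from 14·(1,0) + (0,1)
step 1: (15, 1)  from 1·(14,1) + (1,0)
step 2: (29, 2)  from 1·(15,1) + (14,1)
step 3: (44, 3)  from 1·(29,2) + (15,1)
(x₁, y₁) = (44, 3);  44² − 215·3² = 1 ✓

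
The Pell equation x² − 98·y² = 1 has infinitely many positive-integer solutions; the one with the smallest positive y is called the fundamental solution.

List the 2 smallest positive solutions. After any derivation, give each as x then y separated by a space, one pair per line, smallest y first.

√98 = [9; 1,8,1,18, …], period ℓ=4 (even) → k=3
i=0: a=9 ⇒ p=9, q=1
i=1: a=1 ⇒ p=10, q=1
i=2: a=8 ⇒ p=89, q=9
i=3: a=1 ⇒ p=99, q=10
(x₁, y₁) = (99, 10);  99² − 98·10² = 1 ✓
(99+10√98)^2 = 19601 + 1980√98

99 10
19601 1980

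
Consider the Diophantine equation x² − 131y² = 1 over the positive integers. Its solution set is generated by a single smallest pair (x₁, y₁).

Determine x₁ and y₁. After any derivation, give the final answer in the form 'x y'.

10610 927

[11; 2,4,11,4,2,22] for √131; ℓ=6 ⇒ convergent index 5
k=0  a_k=11  p_k/q_k = 11/1
k=1  a_k=2  p_k/q_k = 23/2
…
k=4  a_k=4  p_k/q_k = 4727/413
k=5  a_k=2  p_k/q_k = 10610/927
fundamental: x₁=10610, y₁=927  (since 112572100 − 131·859329 = 1)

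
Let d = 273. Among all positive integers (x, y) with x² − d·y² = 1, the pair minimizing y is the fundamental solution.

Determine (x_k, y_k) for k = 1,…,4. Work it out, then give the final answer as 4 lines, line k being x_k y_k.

[16; 1,1,10,1,1,32] for √273; ℓ=6 ⇒ convergent index 5
i=0: a=16 ⇒ p=16, q=1
…
i=2: a=1 ⇒ p=33, q=2
i=3: a=10 ⇒ p=347, q=21
i=4: a=1 ⇒ p=380, q=23
i=5: a=1 ⇒ p=727, q=44
fundamental: x₁=727, y₁=44  (since 528529 − 273·1936 = 1)
n=2: (727,44)∘(727,44) = (727·727+273·44·44, 727·44+44·727) = (1057057,63976)
n=3: (1057057,63976)∘(727,44) = (727·1057057+273·44·63976, 727·63976+44·1057057) = (1536960151,93021060)
n=4: (1536960151,93021060)∘(727,44) = (727·1536960151+273·44·93021060, 727·93021060+44·1536960151) = (2234739002497,135252557264)

727 44
1057057 63976
1536960151 93021060
2234739002497 135252557264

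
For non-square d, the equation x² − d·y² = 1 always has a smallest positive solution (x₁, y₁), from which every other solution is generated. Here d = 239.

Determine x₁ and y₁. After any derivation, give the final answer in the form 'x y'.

d=239: √d = [15; 2,5,1,2,4,15,4,2,1,5,2,30] (ℓ=12, even), read p_11/q_11
a_0=15:  p_0=15·1+0=15,  q_0=15·0+1=1
…
a_8=2:  p_8=2·154117+37907=346141,  q_8=2·9969+2452=22390
…
a_10=5:  p_10=5·500258+346141=2847431,  q_10=5·32359+22390=184185
a_11=2:  p_11=2·2847431+500258=6195120,  q_11=2·184185+32359=400729
(x₁, y₁) = (6195120, 400729);  6195120² − 239·400729² = 1 ✓

6195120 400729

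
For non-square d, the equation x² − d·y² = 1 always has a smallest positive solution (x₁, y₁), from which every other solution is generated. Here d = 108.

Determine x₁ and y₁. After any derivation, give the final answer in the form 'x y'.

√108 = [10; 2,1,1,4,1,1,2,20, …], period ℓ=8 (even) → k=7
k=0  a_k=10  p_k/q_k = 10/1
…
k=3  a_k=1  p_k/q_k = 52/5
k=4  a_k=4  p_k/q_k = 239/23
…
k=6  a_k=1  p_k/q_k = 530/51
k=7  a_k=2  p_k/q_k = 1351/130
(x₁, y₁) = (1351, 130);  1351² − 108·130² = 1 ✓

1351 130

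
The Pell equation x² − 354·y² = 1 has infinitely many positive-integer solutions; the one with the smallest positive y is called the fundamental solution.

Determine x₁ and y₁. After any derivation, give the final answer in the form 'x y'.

258065 13716

√354 → a₀=18, period (1,4,2,2,18,2,2,4,1,36); ℓ=10 even so k=9
i=0: a=18 ⇒ p=18, q=1
i=1: a=1 ⇒ p=19, q=1
…
i=3: a=2 ⇒ p=207, q=11
i=4: a=2 ⇒ p=508, q=27
…
i=6: a=2 ⇒ p=19210, q=1021
i=7: a=2 ⇒ p=47771, q=2539
i=8: a=4 ⇒ p=210294, q=11177
i=9: a=1 ⇒ p=258065, q=13716
→ (258065, 13716).  Check: 258065²=66597544225, 354·13716²=66597544224, difference 1.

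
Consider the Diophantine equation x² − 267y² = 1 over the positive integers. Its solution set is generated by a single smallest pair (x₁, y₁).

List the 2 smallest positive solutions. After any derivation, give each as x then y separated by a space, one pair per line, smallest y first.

√267 = [16; 2,1,15,1,2,32, …], period ℓ=6 (even) → k=5
step 0: (16, 1)  from 16·(1,0) + (0,1)
step 1: (33, 2)  from 2·(16,1) + (1,0)
step 2: (49, 3)  from 1·(33,2) + (16,1)
…
step 4: (817, 50)  from 1·(768,47) + (49,3)
step 5: (2402, 147)  from 2·(817,50) + (768,47)
→ (2402, 147).  Check: 2402²=5769604, 267·147²=5769603, difference 1.
n=2: (2402,147)∘(2402,147) = (2402·2402+267·147·147, 2402·147+147·2402) = (11539207,706188)

2402 147
11539207 706188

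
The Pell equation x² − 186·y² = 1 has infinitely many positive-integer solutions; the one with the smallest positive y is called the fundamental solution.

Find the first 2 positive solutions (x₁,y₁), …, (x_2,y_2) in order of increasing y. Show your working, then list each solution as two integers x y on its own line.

√186 → a₀=13, period (1,1,1,3,4,3,1,1,1,26); ℓ=10 even so k=9
k=0  a_k=13  p_k/q_k = 13/1
…
k=4  a_k=3  p_k/q_k = 150/11
k=5  a_k=4  p_k/q_k = 641/47
…
k=7  a_k=1  p_k/q_k = 2714/199
k=8  a_k=1  p_k/q_k = 4787/351
k=9  a_k=1  p_k/q_k = 7501/550
fundamental: x₁=7501, y₁=550  (since 56265001 − 186·302500 = 1)
k=2:  x_2 = 7501·7501+186·550·550 = 112530001,  y_2 = 7501·550+550·7501 = 8251100

7501 550
112530001 8251100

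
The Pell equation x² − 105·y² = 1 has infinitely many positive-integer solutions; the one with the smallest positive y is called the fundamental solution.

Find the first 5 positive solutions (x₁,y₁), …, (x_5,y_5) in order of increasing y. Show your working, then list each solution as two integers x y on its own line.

41 4
3361 328
275561 26892
22592641 2204816
1852321001 180768020

√105 = [10; 4,20, …], period ℓ=2 (even) → k=1
k=0  a_k=10  p_k/q_k = 10/1
k=1  a_k=4  p_k/q_k = 41/4
(x₁, y₁) = (41, 4);  41² − 105·4² = 1 ✓
k=2:  x_2 = 41·41+105·4·4 = 3361,  y_2 = 41·4+4·41 = 328
k=3:  x_3 = 41·3361+105·4·328 = 275561,  y_3 = 41·328+4·3361 = 26892
k=4:  x_4 = 41·275561+105·4·26892 = 22592641,  y_4 = 41·26892+4·275561 = 2204816
k=5:  x_5 = 41·22592641+105·4·2204816 = 1852321001,  y_5 = 41·2204816+4·22592641 = 180768020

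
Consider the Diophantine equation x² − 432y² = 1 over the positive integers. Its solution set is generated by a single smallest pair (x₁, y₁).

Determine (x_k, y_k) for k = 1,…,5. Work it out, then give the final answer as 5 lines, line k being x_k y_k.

[20; 1,3,1,1,1,3,1,40] for √432; ℓ=8 ⇒ convergent index 7
a_0=20:  p_0=20·1+0=20,  q_0=20·0+1=1
a_1=1:  p_1=1·20+1=21,  q_1=1·1+0=1
a_2=3:  p_2=3·21+20=83,  q_2=3·1+1=4
a_3=1:  p_3=1·83+21=104,  q_3=1·4+1=5
a_4=1:  p_4=1·104+83=187,  q_4=1·5+4=9
a_5=1:  p_5=1·187+104=291,  q_5=1·9+5=14
a_6=3:  p_6=3·291+187=1060,  q_6=3·14+9=51
a_7=1:  p_7=1·1060+291=1351,  q_7=1·51+14=65
(x₁, y₁) = (1351, 65);  1351² − 432·65² = 1 ✓
(1351+65√432)^2 = 3650401 + 175630√432
(1351+65√432)^3 = 9863382151 + 474552195√432
(1351+65√432)^4 = 26650854921601 + 1282239855260√432
(1351+65√432)^5 = 72010600134783751 + 3464611614360325√432

1351 65
3650401 175630
9863382151 474552195
26650854921601 1282239855260
72010600134783751 3464611614360325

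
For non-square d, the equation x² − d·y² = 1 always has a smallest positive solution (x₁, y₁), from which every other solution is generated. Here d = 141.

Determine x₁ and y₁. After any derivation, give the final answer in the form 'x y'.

95 8

d=141: √d = [11; 1,6,1,22] (ℓ=4, even), read p_3/q_3
step 0: (11, 1)  from 11·(1,0) + (0,1)
step 1: (12, 1)  from 1·(11,1) + (1,0)
step 2: (83, 7)  from 6·(12,1) + (11,1)
step 3: (95, 8)  from 1·(83,7) + (12,1)
fundamental: x₁=95, y₁=8  (since 9025 − 141·64 = 1)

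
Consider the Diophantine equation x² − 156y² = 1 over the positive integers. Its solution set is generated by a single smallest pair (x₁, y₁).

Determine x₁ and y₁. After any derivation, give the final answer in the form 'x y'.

[12; 2,24] for √156; ℓ=2 ⇒ convergent index 1
step 0: (12, 1)  from 12·(1,0) + (0,1)
step 1: (25, 2)  from 2·(12,1) + (1,0)
(x₁, y₁) = (25, 2);  25² − 156·2² = 1 ✓

25 2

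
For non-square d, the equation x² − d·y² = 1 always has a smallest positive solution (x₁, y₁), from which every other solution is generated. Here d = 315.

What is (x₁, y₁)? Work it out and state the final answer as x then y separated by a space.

d=315: √d = [17; 1,2,1,34] (ℓ=4, even), read p_3/q_3
i=0: a=17 ⇒ p=17, q=1
…
i=2: a=2 ⇒ p=53, q=3
i=3: a=1 ⇒ p=71, q=4
→ (71, 4).  Check: 71²=5041, 315·4²=5040, difference 1.

71 4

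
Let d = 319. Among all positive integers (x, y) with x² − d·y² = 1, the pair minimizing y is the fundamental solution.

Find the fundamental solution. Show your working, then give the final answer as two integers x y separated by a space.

d=319: √d = [17; 1,6,5,1,4,…,6,1,34] (ℓ=14, even), read p_13/q_13
a_0=17:  p_0=17·1+0=17,  q_0=17·0+1=1
…
a_4=1:  p_4=1·643+125=768,  q_4=1·36+7=43
…
a_6=3:  p_6=3·3715+768=11913,  q_6=3·208+43=667
a_7=1:  p_7=1·11913+3715=15628,  q_7=1·667+208=875
a_8=3:  p_8=3·15628+11913=58797,  q_8=3·875+667=3292
…
a_12=6:  p_12=6·1798881+309613=11102899,  q_12=6·100718+17335=621643
a_13=1:  p_13=1·11102899+1798881=12901780,  q_13=1·621643+100718=722361
→ (12901780, 722361).  Check: 12901780²=166455927168400, 319·722361²=166455927168399, difference 1.

12901780 722361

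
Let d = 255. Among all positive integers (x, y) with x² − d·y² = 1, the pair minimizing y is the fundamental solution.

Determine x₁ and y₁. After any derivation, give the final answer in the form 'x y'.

√255 = [15; 1,30, …], period ℓ=2 (even) → k=1
i=0: a=15 ⇒ p=15, q=1
i=1: a=1 ⇒ p=16, q=1
fundamental: x₁=16, y₁=1  (since 256 − 255·1 = 1)

16 1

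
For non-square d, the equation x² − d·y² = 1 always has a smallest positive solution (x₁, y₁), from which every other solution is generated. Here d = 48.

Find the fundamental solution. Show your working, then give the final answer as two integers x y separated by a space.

√48 = [6; 1,12, …], period ℓ=2 (even) → k=1
i=0: a=6 ⇒ p=6, q=1
i=1: a=1 ⇒ p=7, q=1
(x₁, y₁) = (7, 1);  7² − 48·1² = 1 ✓

7 1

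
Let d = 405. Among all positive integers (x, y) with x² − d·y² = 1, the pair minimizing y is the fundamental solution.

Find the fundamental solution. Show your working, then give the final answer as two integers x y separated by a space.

[20; 8,40] for √405; ℓ=2 ⇒ convergent index 1
step 0: (20, 1)  from 20·(1,0) + (0,1)
step 1: (161, 8)  from 8·(20,1) + (1,0)
→ (161, 8).  Check: 161²=25921, 405·8²=25920, difference 1.

161 8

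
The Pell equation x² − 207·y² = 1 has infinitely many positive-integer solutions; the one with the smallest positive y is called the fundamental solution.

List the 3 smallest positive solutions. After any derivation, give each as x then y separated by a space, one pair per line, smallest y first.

1151 80
2649601 184160
6099380351 423936240

√207 = [14; 2,1,1,2,1,1,2,28, …], period ℓ=8 (even) → k=7
a_0=14:  p_0=14·1+0=14,  q_0=14·0+1=1
…
a_4=2:  p_4=2·72+43=187,  q_4=2·5+3=13
a_5=1:  p_5=1·187+72=259,  q_5=1·13+5=18
a_6=1:  p_6=1·259+187=446,  q_6=1·18+13=31
a_7=2:  p_7=2·446+259=1151,  q_7=2·31+18=80
(x₁, y₁) = (1151, 80);  1151² − 207·80² = 1 ✓
(x_2, y_2) = (1151·1151 + 207·80·80, 1151·80 + 80·1151) = (2649601, 184160)
(x_3, y_3) = (1151·2649601 + 207·80·184160, 1151·184160 + 80·2649601) = (6099380351, 423936240)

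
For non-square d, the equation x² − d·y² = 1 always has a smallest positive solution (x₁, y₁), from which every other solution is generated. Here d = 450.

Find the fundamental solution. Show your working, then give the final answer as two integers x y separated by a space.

√450 → a₀=21, period (4,1,2,4,2,1,4,42); ℓ=8 even so k=7
i=0: a=21 ⇒ p=21, q=1
…
i=2: a=1 ⇒ p=106, q=5
…
i=4: a=4 ⇒ p=1294, q=61
…
i=6: a=1 ⇒ p=4179, q=197
i=7: a=4 ⇒ p=19601, q=924
(x₁, y₁) = (19601, 924);  19601² − 450·924² = 1 ✓

19601 924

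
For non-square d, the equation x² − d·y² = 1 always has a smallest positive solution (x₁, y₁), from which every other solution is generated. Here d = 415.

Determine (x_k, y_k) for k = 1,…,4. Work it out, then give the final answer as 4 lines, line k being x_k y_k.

√415 = [20; 2,1,2,4,6,…,1,2,40, …], period ℓ=16 (even) → k=15
step 0: (20, 1)  from 20·(1,0) + (0,1)
…
step 3: (163, 8)  from 2·(61,3) + (41,2)
step 4: (713, 35)  from 4·(163,8) + (61,3)
step 5: (4441, 218)  from 6·(713,35) + (163,8)
step 6: (5154, 253)  from 1·(4441,218) + (713,35)
…
step 8: (33939, 1666)  from 3·(9595,471) + (5154,253)
…
step 10: (77473, 3803)  from 1·(43534,2137) + (33939,1666)
…
step 12: (2110961, 103623)  from 4·(508372,24955) + (77473,3803)
…
step 14: (6841255, 335824)  from 1·(4730294,232201) + (2110961,103623)
step 15: (18412804, 903849)  from 2·(6841255,335824) + (4730294,232201)
fundamental: x₁=18412804, y₁=903849  (since 339031351142416 − 415·816943014801 = 1)
(18412804+903849√415)^2 = 678062702284831 + 33284788965192√415
(18412804+903849√415)^3 = 24970071273761872339444 + 1225732590794885332887√415
(18412804+903849√415)^4 = 919538056459614718055705397121 + 45138347901436822389057205104√415

18412804 903849
678062702284831 33284788965192
24970071273761872339444 1225732590794885332887
919538056459614718055705397121 45138347901436822389057205104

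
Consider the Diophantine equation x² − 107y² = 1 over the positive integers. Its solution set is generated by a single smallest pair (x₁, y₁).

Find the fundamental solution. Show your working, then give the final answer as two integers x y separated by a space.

√107 → a₀=10, period (2,1,9,1,2,20); ℓ=6 even so k=5
a_0=10:  p_0=10·1+0=10,  q_0=10·0+1=1
a_1=2:  p_1=2·10+1=21,  q_1=2·1+0=2
…
a_4=1:  p_4=1·300+31=331,  q_4=1·29+3=32
a_5=2:  p_5=2·331+300=962,  q_5=2·32+29=93
fundamental: x₁=962, y₁=93  (since 925444 − 107·8649 = 1)

962 93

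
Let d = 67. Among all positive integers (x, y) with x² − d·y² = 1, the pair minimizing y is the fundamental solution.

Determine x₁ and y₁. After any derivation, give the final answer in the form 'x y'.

48842 5967

√67 → a₀=8, period (5,2,1,1,7,1,1,2,5,16); ℓ=10 even so k=9
k=0  a_k=8  p_k/q_k = 8/1
k=1  a_k=5  p_k/q_k = 41/5
k=2  a_k=2  p_k/q_k = 90/11
…
k=5  a_k=7  p_k/q_k = 1678/205
k=6  a_k=1  p_k/q_k = 1899/232
…
k=8  a_k=2  p_k/q_k = 9053/1106
k=9  a_k=5  p_k/q_k = 48842/5967
→ (48842, 5967).  Check: 48842²=2385540964, 67·5967²=2385540963, difference 1.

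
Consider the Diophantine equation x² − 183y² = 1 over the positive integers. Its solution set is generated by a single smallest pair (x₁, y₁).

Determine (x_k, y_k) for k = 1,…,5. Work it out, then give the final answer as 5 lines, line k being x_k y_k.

487 36
474337 35064
462003751 34152300
449991179137 33264305136
438290946475687 32399399050164

d=183: √d = [13; 1,1,8,1,1,26] (ℓ=6, even), read p_5/q_5
k=0  a_k=13  p_k/q_k = 13/1
…
k=2  a_k=1  p_k/q_k = 27/2
k=3  a_k=8  p_k/q_k = 230/17
k=4  a_k=1  p_k/q_k = 257/19
k=5  a_k=1  p_k/q_k = 487/36
→ (487, 36).  Check: 487²=237169, 183·36²=237168, difference 1.
k=2:  x_2 = 487·487+183·36·36 = 474337,  y_2 = 487·36+36·487 = 35064
k=3:  x_3 = 487·474337+183·36·35064 = 462003751,  y_3 = 487·35064+36·474337 = 34152300
k=4:  x_4 = 487·462003751+183·36·34152300 = 449991179137,  y_4 = 487·34152300+36·462003751 = 33264305136
k=5:  x_5 = 487·449991179137+183·36·33264305136 = 438290946475687,  y_5 = 487·33264305136+36·449991179137 = 32399399050164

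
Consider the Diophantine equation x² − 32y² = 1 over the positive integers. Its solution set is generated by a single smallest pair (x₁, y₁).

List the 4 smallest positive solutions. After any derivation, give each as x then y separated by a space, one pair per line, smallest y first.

17 3
577 102
19601 3465
665857 117708

[5; 1,1,1,10] for √32; ℓ=4 ⇒ convergent index 3
step 0: (5, 1)  from 5·(1,0) + (0,1)
step 1: (6, 1)  from 1·(5,1) + (1,0)
step 2: (11, 2)  from 1·(6,1) + (5,1)
step 3: (17, 3)  from 1·(11,2) + (6,1)
→ (17, 3).  Check: 17²=289, 32·3²=288, difference 1.
k=2:  x_2 = 17·17+32·3·3 = 577,  y_2 = 17·3+3·17 = 102
k=3:  x_3 = 17·577+32·3·102 = 19601,  y_3 = 17·102+3·577 = 3465
k=4:  x_4 = 17·19601+32·3·3465 = 665857,  y_4 = 17·3465+3·19601 = 117708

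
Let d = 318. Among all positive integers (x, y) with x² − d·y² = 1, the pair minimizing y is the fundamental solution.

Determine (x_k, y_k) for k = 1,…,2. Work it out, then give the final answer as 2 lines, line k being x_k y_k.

√318 → a₀=17, period (1,4,1,34); ℓ=4 even so k=3
i=0: a=17 ⇒ p=17, q=1
i=1: a=1 ⇒ p=18, q=1
i=2: a=4 ⇒ p=89, q=5
i=3: a=1 ⇒ p=107, q=6
(x₁, y₁) = (107, 6);  107² − 318·6² = 1 ✓
k=2:  x_2 = 107·107+318·6·6 = 22897,  y_2 = 107·6+6·107 = 1284

107 6
22897 1284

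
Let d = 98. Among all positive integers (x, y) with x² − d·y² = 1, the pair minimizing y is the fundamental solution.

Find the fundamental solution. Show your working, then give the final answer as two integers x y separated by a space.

[9; 1,8,1,18] for √98; ℓ=4 ⇒ convergent index 3
step 0: (9, 1)  from 9·(1,0) + (0,1)
step 1: (10, 1)  from 1·(9,1) + (1,0)
step 2: (89, 9)  from 8·(10,1) + (9,1)
step 3: (99, 10)  from 1·(89,9) + (10,1)
(x₁, y₁) = (99, 10);  99² − 98·10² = 1 ✓

99 10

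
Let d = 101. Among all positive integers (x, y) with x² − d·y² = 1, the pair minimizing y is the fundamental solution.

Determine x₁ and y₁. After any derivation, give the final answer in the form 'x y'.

[10; 20] for √101; ℓ=1 ⇒ convergent index 1
step 0: (10, 1)  from 10·(1,0) + (0,1)
step 1: (201, 20)  from 20·(10,1) + (1,0)
fundamental: x₁=201, y₁=20  (since 40401 − 101·400 = 1)

201 20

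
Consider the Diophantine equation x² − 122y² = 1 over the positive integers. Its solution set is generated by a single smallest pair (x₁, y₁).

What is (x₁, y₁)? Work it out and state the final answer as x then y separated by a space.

d=122: √d = [11; 22] (ℓ=1, odd), read p_1/q_1
k=0  a_k=11  p_k/q_k = 11/1
k=1  a_k=22  p_k/q_k = 243/22
(x₁, y₁) = (243, 22);  243² − 122·22² = 1 ✓

243 22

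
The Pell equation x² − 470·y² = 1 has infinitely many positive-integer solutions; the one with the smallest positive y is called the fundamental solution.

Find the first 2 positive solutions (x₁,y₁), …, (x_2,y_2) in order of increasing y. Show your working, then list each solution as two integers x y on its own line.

[21; 1,2,8,2,1,42] for √470; ℓ=6 ⇒ convergent index 5
k=0  a_k=21  p_k/q_k = 21/1
k=1  a_k=1  p_k/q_k = 22/1
k=2  a_k=2  p_k/q_k = 65/3
…
k=4  a_k=2  p_k/q_k = 1149/53
k=5  a_k=1  p_k/q_k = 1691/78
(x₁, y₁) = (1691, 78);  1691² − 470·78² = 1 ✓
n=2: (1691,78)∘(1691,78) = (1691·1691+470·78·78, 1691·78+78·1691) = (5718961,263796)

1691 78
5718961 263796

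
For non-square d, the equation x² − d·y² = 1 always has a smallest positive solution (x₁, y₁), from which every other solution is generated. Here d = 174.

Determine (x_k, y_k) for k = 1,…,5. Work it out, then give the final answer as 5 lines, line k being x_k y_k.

1451 110
4210801 319220
12219743051 926376330
35461690123201 2688343790440
102909812517786251 7801572753480550

√174 → a₀=13, period (5,4,5,26); ℓ=4 even so k=3
k=0  a_k=13  p_k/q_k = 13/1
…
k=2  a_k=4  p_k/q_k = 277/21
k=3  a_k=5  p_k/q_k = 1451/110
fundamental: x₁=1451, y₁=110  (since 2105401 − 174·12100 = 1)
n=2: (1451,110)∘(1451,110) = (1451·1451+174·110·110, 1451·110+110·1451) = (4210801,319220)
n=3: (4210801,319220)∘(1451,110) = (1451·4210801+174·110·319220, 1451·319220+110·4210801) = (12219743051,926376330)
n=4: (12219743051,926376330)∘(1451,110) = (1451·12219743051+174·110·926376330, 1451·926376330+110·12219743051) = (35461690123201,2688343790440)
n=5: (35461690123201,2688343790440)∘(1451,110) = (1451·35461690123201+174·110·2688343790440, 1451·2688343790440+110·35461690123201) = (102909812517786251,7801572753480550)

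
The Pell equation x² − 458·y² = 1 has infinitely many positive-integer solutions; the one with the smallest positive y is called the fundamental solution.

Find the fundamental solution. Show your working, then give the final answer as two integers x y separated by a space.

22899 1070

[21; 2,2,42] for √458; ℓ=3 ⇒ convergent index 5
i=0: a=21 ⇒ p=21, q=1
i=1: a=2 ⇒ p=43, q=2
i=2: a=2 ⇒ p=107, q=5
…
i=4: a=2 ⇒ p=9181, q=429
i=5: a=2 ⇒ p=22899, q=1070
(x₁, y₁) = (22899, 1070);  22899² − 458·1070² = 1 ✓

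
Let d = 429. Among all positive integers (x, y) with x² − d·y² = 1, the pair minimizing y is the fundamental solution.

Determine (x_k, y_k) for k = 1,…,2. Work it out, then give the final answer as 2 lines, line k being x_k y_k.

√429 = [20; 1,2,2,9,1,12,1,9,2,2,1,40, …], period ℓ=12 (even) → k=11
k=0  a_k=20  p_k/q_k = 20/1
…
k=2  a_k=2  p_k/q_k = 62/3
…
k=7  a_k=1  p_k/q_k = 21023/1015
k=8  a_k=9  p_k/q_k = 208718/10077
…
k=10  a_k=2  p_k/q_k = 1085636/52415
k=11  a_k=1  p_k/q_k = 1524095/73584
fundamental: x₁=1524095, y₁=73584  (since 2322865569025 − 429·5414605056 = 1)
k=2:  x_2 = 1524095·1524095+429·73584·73584 = 4645731138049,  y_2 = 1524095·73584+73584·1524095 = 224298012960

1524095 73584
4645731138049 224298012960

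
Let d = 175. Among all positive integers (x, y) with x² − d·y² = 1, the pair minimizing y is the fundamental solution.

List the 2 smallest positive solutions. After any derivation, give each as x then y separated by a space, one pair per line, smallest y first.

√175 = [13; 4,2,1,2,4,26, …], period ℓ=6 (even) → k=5
k=0  a_k=13  p_k/q_k = 13/1
…
k=2  a_k=2  p_k/q_k = 119/9
…
k=4  a_k=2  p_k/q_k = 463/35
k=5  a_k=4  p_k/q_k = 2024/153
fundamental: x₁=2024, y₁=153  (since 4096576 − 175·23409 = 1)
n=2: (2024,153)∘(2024,153) = (2024·2024+175·153·153, 2024·153+153·2024) = (8193151,619344)

2024 153
8193151 619344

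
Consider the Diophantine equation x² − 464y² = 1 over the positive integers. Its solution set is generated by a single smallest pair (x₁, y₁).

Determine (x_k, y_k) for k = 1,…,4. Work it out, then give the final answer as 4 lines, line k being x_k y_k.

√464 = [21; 1,1,5,1,1,1,5,1,1,42, …], period ℓ=10 (even) → k=9
k=0  a_k=21  p_k/q_k = 21/1
k=1  a_k=1  p_k/q_k = 22/1
…
k=3  a_k=5  p_k/q_k = 237/11
k=4  a_k=1  p_k/q_k = 280/13
…
k=7  a_k=5  p_k/q_k = 4502/209
k=8  a_k=1  p_k/q_k = 5299/246
k=9  a_k=1  p_k/q_k = 9801/455
fundamental: x₁=9801, y₁=455  (since 96059601 − 464·207025 = 1)
n=2: (9801,455)∘(9801,455) = (9801·9801+464·455·455, 9801·455+455·9801) = (192119201,8918910)
n=3: (192119201,8918910)∘(9801,455) = (9801·192119201+464·455·8918910, 9801·8918910+455·192119201) = (3765920568201,174828473365)
n=4: (3765920568201,174828473365)∘(9801,455) = (9801·3765920568201+464·455·174828473365, 9801·174828473365+455·3765920568201) = (73819574785756801,3426987725981820)

9801 455
192119201 8918910
3765920568201 174828473365
73819574785756801 3426987725981820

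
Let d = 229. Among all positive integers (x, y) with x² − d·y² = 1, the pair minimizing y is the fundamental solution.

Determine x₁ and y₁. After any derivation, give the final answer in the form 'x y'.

d=229: √d = [15; 7,1,1,7,30] (ℓ=5, odd), read p_9/q_9
k=0  a_k=15  p_k/q_k = 15/1
…
k=2  a_k=1  p_k/q_k = 121/8
…
k=4  a_k=7  p_k/q_k = 1710/113
…
k=7  a_k=1  p_k/q_k = 413926/27353
k=8  a_k=1  p_k/q_k = 776325/51301
k=9  a_k=7  p_k/q_k = 5848201/386460
fundamental: x₁=5848201, y₁=386460  (since 34201454936401 − 229·149351331600 = 1)

5848201 386460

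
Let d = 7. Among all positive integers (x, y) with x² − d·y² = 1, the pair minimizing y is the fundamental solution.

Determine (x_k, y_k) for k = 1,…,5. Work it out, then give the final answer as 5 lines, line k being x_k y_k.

8 3
127 48
2024 765
32257 12192
514088 194307

√7 = [2; 1,1,1,4, …], period ℓ=4 (even) → k=3
step 0: (2, 1)  from 2·(1,0) + (0,1)
…
step 2: (5, 2)  from 1·(3,1) + (2,1)
step 3: (8, 3)  from 1·(5,2) + (3,1)
fundamental: x₁=8, y₁=3  (since 64 − 7·9 = 1)
(8+3√7)^2 = 127 + 48√7
(8+3√7)^3 = 2024 + 765√7
(8+3√7)^4 = 32257 + 12192√7
(8+3√7)^5 = 514088 + 194307√7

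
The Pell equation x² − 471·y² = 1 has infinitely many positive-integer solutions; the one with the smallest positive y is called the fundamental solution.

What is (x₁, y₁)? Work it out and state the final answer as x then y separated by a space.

7838695 361188

[21; 1,2,2,1,3,…,2,1,42] for √471; ℓ=14 ⇒ convergent index 13
a_0=21:  p_0=21·1+0=21,  q_0=21·0+1=1
a_1=1:  p_1=1·21+1=22,  q_1=1·1+0=1
a_2=2:  p_2=2·22+21=65,  q_2=2·1+1=3
…
a_4=1:  p_4=1·152+65=217,  q_4=1·7+3=10
…
a_6=4:  p_6=4·803+217=3429,  q_6=4·37+10=158
…
a_8=4:  p_8=4·48809+3429=198665,  q_8=4·2249+158=9154
…
a_10=1:  p_10=1·644804+198665=843469,  q_10=1·29711+9154=38865
a_11=2:  p_11=2·843469+644804=2331742,  q_11=2·38865+29711=107441
a_12=2:  p_12=2·2331742+843469=5506953,  q_12=2·107441+38865=253747
a_13=1:  p_13=1·5506953+2331742=7838695,  q_13=1·253747+107441=361188
fundamental: x₁=7838695, y₁=361188  (since 61445139303025 − 471·130456771344 = 1)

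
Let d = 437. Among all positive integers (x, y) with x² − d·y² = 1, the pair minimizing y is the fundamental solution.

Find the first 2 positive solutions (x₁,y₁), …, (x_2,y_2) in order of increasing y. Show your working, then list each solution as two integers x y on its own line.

[20; 1,9,2,9,1,40] for √437; ℓ=6 ⇒ convergent index 5
i=0: a=20 ⇒ p=20, q=1
i=1: a=1 ⇒ p=21, q=1
…
i=3: a=2 ⇒ p=439, q=21
i=4: a=9 ⇒ p=4160, q=199
i=5: a=1 ⇒ p=4599, q=220
→ (4599, 220).  Check: 4599²=21150801, 437·220²=21150800, difference 1.
n=2: (4599,220)∘(4599,220) = (4599·4599+437·220·220, 4599·220+220·4599) = (42301601,2023560)

4599 220
42301601 2023560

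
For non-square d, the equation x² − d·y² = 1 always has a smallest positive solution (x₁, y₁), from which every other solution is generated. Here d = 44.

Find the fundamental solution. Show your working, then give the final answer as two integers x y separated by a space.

199 30

√44 = [6; 1,1,1,2,1,1,1,12, …], period ℓ=8 (even) → k=7
step 0: (6, 1)  from 6·(1,0) + (0,1)
step 1: (7, 1)  from 1·(6,1) + (1,0)
…
step 3: (20, 3)  from 1·(13,2) + (7,1)
step 4: (53, 8)  from 2·(20,3) + (13,2)
…
step 6: (126, 19)  from 1·(73,11) + (53,8)
step 7: (199, 30)  from 1·(126,19) + (73,11)
fundamental: x₁=199, y₁=30  (since 39601 − 44·900 = 1)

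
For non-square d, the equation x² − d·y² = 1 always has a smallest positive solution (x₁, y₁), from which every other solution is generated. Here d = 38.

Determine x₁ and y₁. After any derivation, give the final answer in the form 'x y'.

37 6

√38 → a₀=6, period (6,12); ℓ=2 even so k=1
k=0  a_k=6  p_k/q_k = 6/1
k=1  a_k=6  p_k/q_k = 37/6
fundamental: x₁=37, y₁=6  (since 1369 − 38·36 = 1)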